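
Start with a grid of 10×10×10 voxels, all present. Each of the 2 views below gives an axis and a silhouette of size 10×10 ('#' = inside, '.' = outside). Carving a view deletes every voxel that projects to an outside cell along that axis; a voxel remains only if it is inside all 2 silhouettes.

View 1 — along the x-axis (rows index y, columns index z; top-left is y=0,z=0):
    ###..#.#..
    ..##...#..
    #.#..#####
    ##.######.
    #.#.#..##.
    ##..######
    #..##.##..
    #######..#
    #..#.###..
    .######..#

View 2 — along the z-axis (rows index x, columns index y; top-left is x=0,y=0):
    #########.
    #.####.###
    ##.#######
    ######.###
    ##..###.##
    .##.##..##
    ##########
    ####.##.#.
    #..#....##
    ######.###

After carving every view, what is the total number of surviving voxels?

remaining voxels: 473

before carving: 1000 voxels (10×10×10)
V1 x: intersect with YZ mask (61 set) -- 610 left
V2 z: intersect with XY mask (78 set) -- 473 left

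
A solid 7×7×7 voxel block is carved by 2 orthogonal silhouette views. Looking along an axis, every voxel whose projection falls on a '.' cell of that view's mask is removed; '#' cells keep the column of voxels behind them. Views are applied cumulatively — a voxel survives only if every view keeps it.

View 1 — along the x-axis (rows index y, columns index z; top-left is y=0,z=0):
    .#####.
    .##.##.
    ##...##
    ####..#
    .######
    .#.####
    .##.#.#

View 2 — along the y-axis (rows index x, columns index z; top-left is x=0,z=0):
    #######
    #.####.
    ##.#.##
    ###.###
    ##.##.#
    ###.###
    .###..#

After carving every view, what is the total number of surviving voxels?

full grid |V| = 343
step 1: project along x, AND mask (33/49) → |grid| = 231
step 2: project along y, AND mask (38/49) → |grid| = 179

179 voxels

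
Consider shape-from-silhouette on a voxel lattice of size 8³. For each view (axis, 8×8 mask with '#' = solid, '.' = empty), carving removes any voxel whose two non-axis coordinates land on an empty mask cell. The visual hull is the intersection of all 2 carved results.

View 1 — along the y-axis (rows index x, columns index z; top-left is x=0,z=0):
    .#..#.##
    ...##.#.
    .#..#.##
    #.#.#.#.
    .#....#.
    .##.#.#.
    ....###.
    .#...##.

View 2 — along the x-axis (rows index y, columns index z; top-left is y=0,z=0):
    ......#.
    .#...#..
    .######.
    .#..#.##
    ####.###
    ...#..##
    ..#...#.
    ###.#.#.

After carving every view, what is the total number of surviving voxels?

start: 8×8×8 = 512 voxels
carve view 1 (along y, XZ-mask fill 27/64): 216 voxels remain
carve view 2 (along x, YZ-mask fill 30/64): 124 voxels remain

remaining voxels: 124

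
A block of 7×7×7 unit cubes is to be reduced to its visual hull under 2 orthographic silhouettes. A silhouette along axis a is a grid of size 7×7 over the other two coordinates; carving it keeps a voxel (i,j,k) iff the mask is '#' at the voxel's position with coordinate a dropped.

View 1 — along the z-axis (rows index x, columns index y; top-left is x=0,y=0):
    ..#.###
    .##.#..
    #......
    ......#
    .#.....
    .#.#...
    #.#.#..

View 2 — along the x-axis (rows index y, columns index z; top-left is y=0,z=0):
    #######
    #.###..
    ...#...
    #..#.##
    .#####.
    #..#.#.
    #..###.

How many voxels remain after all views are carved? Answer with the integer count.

|visual hull| = 59

start: 7×7×7 = 343 voxels
after view 1 [z-axis, 15 of 49 cells solid] → remaining = 105
after view 2 [x-axis, 28 of 49 cells solid] → remaining = 59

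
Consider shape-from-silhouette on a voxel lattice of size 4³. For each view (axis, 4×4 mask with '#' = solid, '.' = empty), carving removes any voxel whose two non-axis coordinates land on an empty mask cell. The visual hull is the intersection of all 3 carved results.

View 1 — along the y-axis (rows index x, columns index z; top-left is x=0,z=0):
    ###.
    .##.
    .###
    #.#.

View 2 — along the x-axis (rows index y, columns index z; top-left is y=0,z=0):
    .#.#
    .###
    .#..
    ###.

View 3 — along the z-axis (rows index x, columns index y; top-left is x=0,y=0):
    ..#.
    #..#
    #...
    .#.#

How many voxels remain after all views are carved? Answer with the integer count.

remaining voxels: 9

initial block: 4^3 = 64
after view 1 [y-axis, 10 of 16 cells solid] → remaining = 40
after view 2 [x-axis, 9 of 16 cells solid] → remaining = 24
after view 3 [z-axis, 6 of 16 cells solid] → remaining = 9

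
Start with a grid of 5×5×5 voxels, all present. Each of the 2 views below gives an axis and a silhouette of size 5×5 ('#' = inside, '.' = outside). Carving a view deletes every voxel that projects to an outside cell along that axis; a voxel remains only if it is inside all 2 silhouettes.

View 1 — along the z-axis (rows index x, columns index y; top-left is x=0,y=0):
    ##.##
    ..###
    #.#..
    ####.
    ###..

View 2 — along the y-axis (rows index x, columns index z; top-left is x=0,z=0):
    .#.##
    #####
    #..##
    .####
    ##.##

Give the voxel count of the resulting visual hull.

before carving: 125 voxels (5×5×5)
step 1: project along z, AND mask (16/25) → |grid| = 80
step 2: project along y, AND mask (19/25) → |grid| = 61

voxel count = 61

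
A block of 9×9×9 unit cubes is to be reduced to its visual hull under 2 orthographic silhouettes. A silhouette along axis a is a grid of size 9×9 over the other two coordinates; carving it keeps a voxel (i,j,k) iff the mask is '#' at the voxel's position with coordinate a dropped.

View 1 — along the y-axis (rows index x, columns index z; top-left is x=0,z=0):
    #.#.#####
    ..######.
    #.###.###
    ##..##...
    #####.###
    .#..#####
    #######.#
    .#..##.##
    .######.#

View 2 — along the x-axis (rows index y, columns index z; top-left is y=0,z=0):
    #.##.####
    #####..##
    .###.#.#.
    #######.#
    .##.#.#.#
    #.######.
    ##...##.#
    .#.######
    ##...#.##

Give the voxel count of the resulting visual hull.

initial block: 9^3 = 729
V1 y: intersect with XZ mask (58 set) -- 522 left
V2 x: intersect with YZ mask (56 set) -- 359 left

remaining voxels: 359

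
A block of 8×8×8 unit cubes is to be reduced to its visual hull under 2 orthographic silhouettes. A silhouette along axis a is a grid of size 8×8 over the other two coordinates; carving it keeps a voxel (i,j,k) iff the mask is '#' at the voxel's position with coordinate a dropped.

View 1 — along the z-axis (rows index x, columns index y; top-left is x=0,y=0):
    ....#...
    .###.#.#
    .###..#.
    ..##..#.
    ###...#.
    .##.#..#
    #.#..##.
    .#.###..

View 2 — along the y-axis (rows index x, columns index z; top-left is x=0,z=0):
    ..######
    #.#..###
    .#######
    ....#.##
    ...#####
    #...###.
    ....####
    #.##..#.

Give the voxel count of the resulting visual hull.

136 voxels

start: 8×8×8 = 512 voxels
step 1: project along z, AND mask (29/64) → |grid| = 232
step 2: project along y, AND mask (38/64) → |grid| = 136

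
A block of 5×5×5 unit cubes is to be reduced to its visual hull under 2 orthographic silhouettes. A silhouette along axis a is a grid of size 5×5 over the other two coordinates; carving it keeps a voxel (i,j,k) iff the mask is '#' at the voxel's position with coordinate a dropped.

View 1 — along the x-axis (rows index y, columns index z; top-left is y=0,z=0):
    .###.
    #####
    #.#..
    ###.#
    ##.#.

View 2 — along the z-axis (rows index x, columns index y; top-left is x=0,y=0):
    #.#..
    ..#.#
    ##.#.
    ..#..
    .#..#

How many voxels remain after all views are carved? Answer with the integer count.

before carving: 125 voxels (5×5×5)
carve view 1 (along x, YZ-mask fill 17/25): 85 voxels remain
carve view 2 (along z, XY-mask fill 10/25): 32 voxels remain

voxel count = 32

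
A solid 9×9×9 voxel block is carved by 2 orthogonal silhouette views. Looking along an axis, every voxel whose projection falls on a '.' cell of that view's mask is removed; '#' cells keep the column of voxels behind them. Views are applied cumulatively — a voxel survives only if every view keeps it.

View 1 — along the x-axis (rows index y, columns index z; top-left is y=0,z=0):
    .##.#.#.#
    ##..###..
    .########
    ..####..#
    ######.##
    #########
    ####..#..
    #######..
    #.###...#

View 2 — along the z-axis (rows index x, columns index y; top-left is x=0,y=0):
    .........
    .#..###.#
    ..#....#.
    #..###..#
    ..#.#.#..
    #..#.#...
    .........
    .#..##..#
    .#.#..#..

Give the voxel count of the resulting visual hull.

voxel count = 161

start: 9×9×9 = 729 voxels
  1. axis=0 (YZ plane), |mask|=57  ⇒  voxels=513
  2. axis=2 (XY plane), |mask|=25  ⇒  voxels=161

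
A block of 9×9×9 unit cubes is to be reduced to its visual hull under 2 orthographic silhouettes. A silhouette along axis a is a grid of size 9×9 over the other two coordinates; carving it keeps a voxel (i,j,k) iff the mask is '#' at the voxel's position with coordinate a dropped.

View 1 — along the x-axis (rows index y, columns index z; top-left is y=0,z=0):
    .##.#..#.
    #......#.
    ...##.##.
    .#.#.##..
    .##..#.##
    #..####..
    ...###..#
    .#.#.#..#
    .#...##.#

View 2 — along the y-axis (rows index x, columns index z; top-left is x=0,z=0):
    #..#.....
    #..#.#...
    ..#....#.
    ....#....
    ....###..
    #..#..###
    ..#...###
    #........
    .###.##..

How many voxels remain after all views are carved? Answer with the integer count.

initial block: 9^3 = 729
[1] x-view keeps 36 columns → grid now 324
[2] y-view keeps 26 columns → grid now 101

|visual hull| = 101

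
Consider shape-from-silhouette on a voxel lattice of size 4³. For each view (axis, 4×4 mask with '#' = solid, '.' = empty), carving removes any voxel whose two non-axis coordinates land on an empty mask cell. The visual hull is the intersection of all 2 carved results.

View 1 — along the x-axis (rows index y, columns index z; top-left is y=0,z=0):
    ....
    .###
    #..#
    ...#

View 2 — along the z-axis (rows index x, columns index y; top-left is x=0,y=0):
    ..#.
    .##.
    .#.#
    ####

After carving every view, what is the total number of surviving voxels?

voxel count = 17

full grid |V| = 64
step 1: project along x, AND mask (6/16) → |grid| = 24
step 2: project along z, AND mask (9/16) → |grid| = 17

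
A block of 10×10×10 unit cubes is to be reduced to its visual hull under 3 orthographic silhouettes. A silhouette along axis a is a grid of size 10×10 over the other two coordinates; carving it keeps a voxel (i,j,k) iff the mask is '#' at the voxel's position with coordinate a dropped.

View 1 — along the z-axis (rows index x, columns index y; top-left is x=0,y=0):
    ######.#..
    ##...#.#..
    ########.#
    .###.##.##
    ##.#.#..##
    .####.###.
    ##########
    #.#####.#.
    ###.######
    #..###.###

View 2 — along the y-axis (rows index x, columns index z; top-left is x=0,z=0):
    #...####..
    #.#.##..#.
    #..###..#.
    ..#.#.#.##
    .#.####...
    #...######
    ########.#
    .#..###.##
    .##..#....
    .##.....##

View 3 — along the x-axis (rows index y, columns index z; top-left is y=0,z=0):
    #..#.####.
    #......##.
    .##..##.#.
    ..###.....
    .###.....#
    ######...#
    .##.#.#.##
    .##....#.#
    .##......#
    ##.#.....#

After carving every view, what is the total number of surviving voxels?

before carving: 1000 voxels (10×10×10)
step 1: project along z, AND mask (73/100) → |grid| = 730
step 2: project along y, AND mask (54/100) → |grid| = 401
step 3: project along x, AND mask (45/100) → |grid| = 180

remaining voxels: 180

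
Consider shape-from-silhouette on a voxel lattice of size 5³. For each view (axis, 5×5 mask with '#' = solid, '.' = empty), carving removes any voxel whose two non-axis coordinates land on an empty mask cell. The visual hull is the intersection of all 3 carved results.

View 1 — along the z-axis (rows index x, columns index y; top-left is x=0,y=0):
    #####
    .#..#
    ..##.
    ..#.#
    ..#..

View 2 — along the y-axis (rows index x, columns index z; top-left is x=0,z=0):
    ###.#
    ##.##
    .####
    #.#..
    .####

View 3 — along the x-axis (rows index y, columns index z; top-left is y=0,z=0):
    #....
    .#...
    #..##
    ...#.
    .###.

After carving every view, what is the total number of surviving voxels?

initial block: 5^3 = 125
carve view 1 (along z, XY-mask fill 12/25): 60 voxels remain
carve view 2 (along y, XZ-mask fill 18/25): 44 voxels remain
carve view 3 (along x, YZ-mask fill 9/25): 16 voxels remain

voxel count = 16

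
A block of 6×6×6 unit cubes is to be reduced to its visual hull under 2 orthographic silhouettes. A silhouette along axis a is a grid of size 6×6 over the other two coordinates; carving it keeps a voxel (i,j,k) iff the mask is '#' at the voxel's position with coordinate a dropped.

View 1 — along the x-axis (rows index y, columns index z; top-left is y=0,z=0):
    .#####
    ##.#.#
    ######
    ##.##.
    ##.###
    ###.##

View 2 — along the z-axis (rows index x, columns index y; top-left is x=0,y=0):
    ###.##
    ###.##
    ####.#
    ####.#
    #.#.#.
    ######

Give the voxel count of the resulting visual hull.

remaining voxels: 143

before carving: 216 voxels (6×6×6)
step 1: project along x, AND mask (29/36) → |grid| = 174
step 2: project along z, AND mask (29/36) → |grid| = 143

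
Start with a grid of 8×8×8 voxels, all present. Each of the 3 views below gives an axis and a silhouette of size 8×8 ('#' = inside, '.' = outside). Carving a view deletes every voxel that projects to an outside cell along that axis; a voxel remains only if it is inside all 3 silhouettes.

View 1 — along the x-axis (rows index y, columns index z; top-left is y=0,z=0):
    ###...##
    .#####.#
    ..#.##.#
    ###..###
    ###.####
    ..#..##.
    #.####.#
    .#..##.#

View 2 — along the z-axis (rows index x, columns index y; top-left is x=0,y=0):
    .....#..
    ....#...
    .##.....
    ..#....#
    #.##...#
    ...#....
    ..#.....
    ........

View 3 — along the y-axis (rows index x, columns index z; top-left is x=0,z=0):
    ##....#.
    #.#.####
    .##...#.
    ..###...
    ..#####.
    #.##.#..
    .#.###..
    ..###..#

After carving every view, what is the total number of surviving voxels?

voxel count = 28

before carving: 512 voxels (8×8×8)
step 1: project along x, AND mask (41/64) → |grid| = 328
step 2: project along z, AND mask (12/64) → |grid| = 57
step 3: project along y, AND mask (32/64) → |grid| = 28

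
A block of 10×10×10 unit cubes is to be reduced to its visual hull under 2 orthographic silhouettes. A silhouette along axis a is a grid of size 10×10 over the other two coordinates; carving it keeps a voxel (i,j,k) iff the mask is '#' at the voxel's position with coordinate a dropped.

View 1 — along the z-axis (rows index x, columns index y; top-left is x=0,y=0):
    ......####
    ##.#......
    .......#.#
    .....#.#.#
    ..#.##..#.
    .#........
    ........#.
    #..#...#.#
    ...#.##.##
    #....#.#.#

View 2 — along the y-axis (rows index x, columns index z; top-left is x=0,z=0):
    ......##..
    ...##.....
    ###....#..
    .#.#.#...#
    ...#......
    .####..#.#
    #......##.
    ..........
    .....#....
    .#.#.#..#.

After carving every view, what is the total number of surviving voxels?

voxel count = 68

full grid |V| = 1000
step 1: project along z, AND mask (31/100) → |grid| = 310
step 2: project along y, AND mask (27/100) → |grid| = 68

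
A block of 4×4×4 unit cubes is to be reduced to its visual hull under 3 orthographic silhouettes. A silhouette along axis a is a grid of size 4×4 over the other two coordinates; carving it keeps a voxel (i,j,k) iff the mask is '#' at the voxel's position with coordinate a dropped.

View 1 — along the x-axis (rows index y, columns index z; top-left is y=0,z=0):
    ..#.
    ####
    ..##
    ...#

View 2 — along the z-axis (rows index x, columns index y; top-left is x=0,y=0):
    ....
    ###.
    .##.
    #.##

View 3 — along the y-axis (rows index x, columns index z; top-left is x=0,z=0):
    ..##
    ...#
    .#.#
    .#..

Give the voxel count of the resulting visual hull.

voxel count = 5

start: 4×4×4 = 64 voxels
  1. axis=0 (YZ plane), |mask|=8  ⇒  voxels=32
  2. axis=2 (XY plane), |mask|=8  ⇒  voxels=17
  3. axis=1 (XZ plane), |mask|=6  ⇒  voxels=5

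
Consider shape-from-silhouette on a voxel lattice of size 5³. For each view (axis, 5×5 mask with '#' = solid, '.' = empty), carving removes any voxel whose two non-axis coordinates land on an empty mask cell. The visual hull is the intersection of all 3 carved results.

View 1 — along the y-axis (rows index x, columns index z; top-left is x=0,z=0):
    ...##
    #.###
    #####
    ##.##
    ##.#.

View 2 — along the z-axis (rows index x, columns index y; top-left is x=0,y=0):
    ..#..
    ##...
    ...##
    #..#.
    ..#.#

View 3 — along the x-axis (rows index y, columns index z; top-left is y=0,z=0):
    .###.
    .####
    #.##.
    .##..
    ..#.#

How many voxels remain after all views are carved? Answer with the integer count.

full grid |V| = 125
step 1: project along y, AND mask (18/25) → |grid| = 90
step 2: project along z, AND mask (9/25) → |grid| = 34
step 3: project along x, AND mask (14/25) → |grid| = 15

remaining voxels: 15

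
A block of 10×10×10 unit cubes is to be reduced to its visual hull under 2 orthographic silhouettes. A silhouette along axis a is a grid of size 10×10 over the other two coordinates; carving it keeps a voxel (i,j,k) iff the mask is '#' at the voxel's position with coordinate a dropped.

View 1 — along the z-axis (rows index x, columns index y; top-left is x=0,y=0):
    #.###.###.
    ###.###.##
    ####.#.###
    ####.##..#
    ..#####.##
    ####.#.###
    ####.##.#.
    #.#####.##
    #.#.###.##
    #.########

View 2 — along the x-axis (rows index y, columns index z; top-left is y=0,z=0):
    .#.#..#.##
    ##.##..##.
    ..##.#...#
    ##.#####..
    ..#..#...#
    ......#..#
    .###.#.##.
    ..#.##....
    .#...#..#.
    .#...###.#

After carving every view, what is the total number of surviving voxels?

before carving: 1000 voxels (10×10×10)
V1 z: intersect with XY mask (76 set) -- 760 left
V2 x: intersect with YZ mask (44 set) -- 334 left

remaining voxels: 334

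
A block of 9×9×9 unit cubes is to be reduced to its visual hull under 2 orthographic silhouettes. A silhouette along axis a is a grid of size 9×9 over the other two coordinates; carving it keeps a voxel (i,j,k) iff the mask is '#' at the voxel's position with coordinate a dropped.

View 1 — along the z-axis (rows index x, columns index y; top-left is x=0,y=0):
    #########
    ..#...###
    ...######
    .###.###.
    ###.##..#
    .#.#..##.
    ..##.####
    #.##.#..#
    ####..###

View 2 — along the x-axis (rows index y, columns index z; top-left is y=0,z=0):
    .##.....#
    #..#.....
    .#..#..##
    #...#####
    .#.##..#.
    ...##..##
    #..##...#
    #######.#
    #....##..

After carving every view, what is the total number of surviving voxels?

remaining voxels: 233

before carving: 729 voxels (9×9×9)
  1. axis=2 (XY plane), |mask|=53  ⇒  voxels=477
  2. axis=0 (YZ plane), |mask|=38  ⇒  voxels=233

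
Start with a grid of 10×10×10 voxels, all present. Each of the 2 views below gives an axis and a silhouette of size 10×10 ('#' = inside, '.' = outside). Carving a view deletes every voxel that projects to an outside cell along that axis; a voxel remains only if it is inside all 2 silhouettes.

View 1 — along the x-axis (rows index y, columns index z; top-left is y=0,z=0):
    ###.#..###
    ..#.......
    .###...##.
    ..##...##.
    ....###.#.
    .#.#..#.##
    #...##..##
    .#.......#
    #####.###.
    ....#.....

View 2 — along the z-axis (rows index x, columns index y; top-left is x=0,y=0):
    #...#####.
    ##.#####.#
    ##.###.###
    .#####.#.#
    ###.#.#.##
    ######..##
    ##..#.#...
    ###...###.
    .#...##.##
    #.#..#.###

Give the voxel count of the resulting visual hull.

start: 10×10×10 = 1000 voxels
carve view 1 (along x, YZ-mask fill 42/100): 420 voxels remain
carve view 2 (along z, XY-mask fill 65/100): 273 voxels remain

273 voxels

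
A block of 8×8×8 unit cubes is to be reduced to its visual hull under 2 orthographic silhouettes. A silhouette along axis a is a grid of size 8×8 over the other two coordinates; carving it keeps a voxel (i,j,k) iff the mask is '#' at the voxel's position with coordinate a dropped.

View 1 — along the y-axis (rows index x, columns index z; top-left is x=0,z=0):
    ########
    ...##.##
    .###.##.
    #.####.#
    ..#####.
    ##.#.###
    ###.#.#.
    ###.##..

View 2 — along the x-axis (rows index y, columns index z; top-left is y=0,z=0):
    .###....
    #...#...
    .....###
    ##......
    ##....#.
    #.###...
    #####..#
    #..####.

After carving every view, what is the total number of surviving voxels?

start: 8×8×8 = 512 voxels
V1 y: intersect with XZ mask (44 set) -- 352 left
V2 x: intersect with YZ mask (28 set) -- 154 left

remaining voxels: 154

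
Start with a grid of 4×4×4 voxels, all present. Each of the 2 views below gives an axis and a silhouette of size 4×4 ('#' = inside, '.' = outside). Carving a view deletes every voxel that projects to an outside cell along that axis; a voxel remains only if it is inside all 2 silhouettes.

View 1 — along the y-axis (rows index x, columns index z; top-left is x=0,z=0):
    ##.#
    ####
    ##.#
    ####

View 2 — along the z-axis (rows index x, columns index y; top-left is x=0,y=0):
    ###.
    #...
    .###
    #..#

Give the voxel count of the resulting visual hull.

initial block: 4^3 = 64
step 1: project along y, AND mask (14/16) → |grid| = 56
step 2: project along z, AND mask (9/16) → |grid| = 30

30 voxels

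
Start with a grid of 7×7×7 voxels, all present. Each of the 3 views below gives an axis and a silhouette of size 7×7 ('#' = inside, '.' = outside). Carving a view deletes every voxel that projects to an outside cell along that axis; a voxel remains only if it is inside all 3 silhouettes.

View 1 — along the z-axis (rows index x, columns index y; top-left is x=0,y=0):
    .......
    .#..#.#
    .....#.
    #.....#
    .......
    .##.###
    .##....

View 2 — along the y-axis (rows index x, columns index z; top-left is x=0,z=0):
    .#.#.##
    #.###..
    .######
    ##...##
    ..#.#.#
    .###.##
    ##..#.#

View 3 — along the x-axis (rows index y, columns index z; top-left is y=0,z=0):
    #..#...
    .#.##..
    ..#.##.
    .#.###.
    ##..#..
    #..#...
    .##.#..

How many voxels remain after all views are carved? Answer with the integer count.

|visual hull| = 20

initial block: 7^3 = 343
step 1: project along z, AND mask (13/49) → |grid| = 91
step 2: project along y, AND mask (30/49) → |grid| = 59
step 3: project along x, AND mask (20/49) → |grid| = 20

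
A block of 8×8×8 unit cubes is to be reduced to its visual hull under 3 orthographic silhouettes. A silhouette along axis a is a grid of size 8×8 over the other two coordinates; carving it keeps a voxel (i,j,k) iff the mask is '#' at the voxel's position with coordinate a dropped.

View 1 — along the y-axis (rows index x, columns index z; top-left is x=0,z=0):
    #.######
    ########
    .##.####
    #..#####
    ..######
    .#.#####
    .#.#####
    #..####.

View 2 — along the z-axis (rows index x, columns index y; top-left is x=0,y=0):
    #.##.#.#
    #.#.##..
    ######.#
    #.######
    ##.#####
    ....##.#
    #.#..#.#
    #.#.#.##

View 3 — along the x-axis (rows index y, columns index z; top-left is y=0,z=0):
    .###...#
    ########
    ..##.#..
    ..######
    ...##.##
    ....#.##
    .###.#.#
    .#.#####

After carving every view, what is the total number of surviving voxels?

full grid |V| = 512
step 1: project along y, AND mask (50/64) → |grid| = 400
step 2: project along z, AND mask (42/64) → |grid| = 260
step 3: project along x, AND mask (39/64) → |grid| = 155

|visual hull| = 155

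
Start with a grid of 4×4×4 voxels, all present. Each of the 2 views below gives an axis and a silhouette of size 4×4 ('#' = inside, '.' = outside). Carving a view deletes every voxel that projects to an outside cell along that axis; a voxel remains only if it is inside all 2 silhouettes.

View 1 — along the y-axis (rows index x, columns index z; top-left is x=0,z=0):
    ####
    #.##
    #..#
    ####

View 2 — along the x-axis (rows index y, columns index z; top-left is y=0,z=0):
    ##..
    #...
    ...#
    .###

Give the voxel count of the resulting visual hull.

23 voxels

start: 4×4×4 = 64 voxels
carve view 1 (along y, XZ-mask fill 13/16): 52 voxels remain
carve view 2 (along x, YZ-mask fill 7/16): 23 voxels remain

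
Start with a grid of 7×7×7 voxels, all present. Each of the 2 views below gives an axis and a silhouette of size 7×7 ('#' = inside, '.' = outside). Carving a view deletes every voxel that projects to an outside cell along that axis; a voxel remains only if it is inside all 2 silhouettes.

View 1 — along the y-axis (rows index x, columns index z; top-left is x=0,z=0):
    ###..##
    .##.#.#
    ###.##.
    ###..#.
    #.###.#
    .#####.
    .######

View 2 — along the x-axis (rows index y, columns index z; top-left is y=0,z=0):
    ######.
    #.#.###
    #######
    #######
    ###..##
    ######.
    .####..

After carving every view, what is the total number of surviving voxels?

voxel count = 200

initial block: 7^3 = 343
[1] y-view keeps 34 columns → grid now 238
[2] x-view keeps 40 columns → grid now 200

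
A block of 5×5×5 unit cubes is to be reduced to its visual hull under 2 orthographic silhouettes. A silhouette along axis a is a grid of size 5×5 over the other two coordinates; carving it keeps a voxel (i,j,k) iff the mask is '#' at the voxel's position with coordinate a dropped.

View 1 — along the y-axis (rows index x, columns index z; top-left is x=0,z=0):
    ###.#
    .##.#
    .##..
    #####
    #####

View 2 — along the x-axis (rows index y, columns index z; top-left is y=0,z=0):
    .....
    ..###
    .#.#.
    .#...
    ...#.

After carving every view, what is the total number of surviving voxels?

start: 5×5×5 = 125 voxels
V1 y: intersect with XZ mask (19 set) -- 95 left
V2 x: intersect with YZ mask (7 set) -- 25 left

voxel count = 25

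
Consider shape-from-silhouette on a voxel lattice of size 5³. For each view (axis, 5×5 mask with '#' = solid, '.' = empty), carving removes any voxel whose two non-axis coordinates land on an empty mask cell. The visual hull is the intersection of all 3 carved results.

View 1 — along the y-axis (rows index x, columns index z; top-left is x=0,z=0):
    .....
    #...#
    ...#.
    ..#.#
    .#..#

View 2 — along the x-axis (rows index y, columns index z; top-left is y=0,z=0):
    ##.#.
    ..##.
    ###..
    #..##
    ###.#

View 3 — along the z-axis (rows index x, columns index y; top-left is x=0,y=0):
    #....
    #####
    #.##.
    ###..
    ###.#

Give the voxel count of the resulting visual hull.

14 voxels

initial block: 5^3 = 125
step 1: project along y, AND mask (7/25) → |grid| = 35
step 2: project along x, AND mask (15/25) → |grid| = 19
step 3: project along z, AND mask (16/25) → |grid| = 14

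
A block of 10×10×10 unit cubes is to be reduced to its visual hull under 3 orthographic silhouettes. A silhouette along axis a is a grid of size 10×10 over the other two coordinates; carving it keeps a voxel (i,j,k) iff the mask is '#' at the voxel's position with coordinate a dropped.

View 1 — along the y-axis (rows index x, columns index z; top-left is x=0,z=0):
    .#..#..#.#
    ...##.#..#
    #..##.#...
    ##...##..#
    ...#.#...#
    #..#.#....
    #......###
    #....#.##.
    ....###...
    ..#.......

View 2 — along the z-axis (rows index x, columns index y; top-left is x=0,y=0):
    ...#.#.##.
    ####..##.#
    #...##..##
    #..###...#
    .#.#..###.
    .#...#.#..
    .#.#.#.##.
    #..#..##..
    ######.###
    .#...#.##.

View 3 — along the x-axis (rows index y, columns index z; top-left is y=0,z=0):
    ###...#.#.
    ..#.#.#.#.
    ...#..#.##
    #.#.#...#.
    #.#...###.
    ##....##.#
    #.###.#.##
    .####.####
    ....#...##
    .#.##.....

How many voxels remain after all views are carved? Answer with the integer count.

start: 10×10×10 = 1000 voxels
after view 1 [y-axis, 35 of 100 cells solid] → remaining = 350
after view 2 [z-axis, 51 of 100 cells solid] → remaining = 180
after view 3 [x-axis, 48 of 100 cells solid] → remaining = 86

|visual hull| = 86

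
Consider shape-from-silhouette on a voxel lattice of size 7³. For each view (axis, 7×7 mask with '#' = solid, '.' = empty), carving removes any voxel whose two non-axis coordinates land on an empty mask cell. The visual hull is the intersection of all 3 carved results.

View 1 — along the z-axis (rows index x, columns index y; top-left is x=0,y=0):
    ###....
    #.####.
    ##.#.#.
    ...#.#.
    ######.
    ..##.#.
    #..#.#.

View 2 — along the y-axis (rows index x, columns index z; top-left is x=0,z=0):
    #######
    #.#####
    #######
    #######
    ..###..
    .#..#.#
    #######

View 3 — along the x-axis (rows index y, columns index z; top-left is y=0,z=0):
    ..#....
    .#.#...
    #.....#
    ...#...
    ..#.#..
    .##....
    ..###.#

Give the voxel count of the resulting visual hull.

start: 7×7×7 = 343 voxels
after view 1 [z-axis, 26 of 49 cells solid] → remaining = 182
after view 2 [y-axis, 40 of 49 cells solid] → remaining = 141
after view 3 [x-axis, 14 of 49 cells solid] → remaining = 33

voxel count = 33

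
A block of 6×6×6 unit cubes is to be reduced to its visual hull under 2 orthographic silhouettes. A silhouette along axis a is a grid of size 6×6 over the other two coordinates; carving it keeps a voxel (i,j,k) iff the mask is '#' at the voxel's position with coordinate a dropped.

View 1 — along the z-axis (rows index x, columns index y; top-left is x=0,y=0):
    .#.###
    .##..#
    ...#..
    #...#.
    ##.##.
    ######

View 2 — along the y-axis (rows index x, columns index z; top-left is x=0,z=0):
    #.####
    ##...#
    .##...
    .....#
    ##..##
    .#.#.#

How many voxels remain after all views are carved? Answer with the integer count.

|visual hull| = 67

full grid |V| = 216
step 1: project along z, AND mask (20/36) → |grid| = 120
step 2: project along y, AND mask (18/36) → |grid| = 67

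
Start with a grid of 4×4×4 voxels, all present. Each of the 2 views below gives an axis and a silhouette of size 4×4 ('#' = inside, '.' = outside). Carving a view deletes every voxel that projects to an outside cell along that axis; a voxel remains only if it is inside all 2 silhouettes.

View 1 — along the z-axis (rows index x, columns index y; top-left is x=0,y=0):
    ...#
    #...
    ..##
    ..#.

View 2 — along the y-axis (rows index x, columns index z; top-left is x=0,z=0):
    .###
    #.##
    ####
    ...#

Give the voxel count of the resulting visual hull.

initial block: 4^3 = 64
after view 1 [z-axis, 5 of 16 cells solid] → remaining = 20
after view 2 [y-axis, 11 of 16 cells solid] → remaining = 15

|visual hull| = 15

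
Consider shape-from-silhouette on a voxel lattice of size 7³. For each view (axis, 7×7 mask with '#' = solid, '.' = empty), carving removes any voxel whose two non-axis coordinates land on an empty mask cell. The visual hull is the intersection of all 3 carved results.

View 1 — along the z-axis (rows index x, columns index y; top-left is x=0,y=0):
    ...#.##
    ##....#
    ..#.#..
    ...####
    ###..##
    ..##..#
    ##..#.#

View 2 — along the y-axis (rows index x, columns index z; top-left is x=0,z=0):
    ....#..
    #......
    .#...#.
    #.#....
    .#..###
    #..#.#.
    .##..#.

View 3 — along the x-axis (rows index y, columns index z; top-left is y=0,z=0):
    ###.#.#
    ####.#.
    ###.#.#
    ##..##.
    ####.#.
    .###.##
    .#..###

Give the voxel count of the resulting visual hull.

before carving: 343 voxels (7×7×7)
V1 z: intersect with XY mask (24 set) -- 168 left
V2 y: intersect with XZ mask (16 set) -- 59 left
V3 x: intersect with YZ mask (33 set) -- 40 left

voxel count = 40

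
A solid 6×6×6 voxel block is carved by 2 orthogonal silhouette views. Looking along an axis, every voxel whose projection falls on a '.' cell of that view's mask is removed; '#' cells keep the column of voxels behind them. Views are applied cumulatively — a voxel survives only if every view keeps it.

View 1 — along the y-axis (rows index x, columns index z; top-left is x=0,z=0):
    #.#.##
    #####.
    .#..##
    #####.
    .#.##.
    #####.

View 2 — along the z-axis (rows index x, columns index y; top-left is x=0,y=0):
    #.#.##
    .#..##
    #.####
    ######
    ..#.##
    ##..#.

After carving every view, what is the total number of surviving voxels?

before carving: 216 voxels (6×6×6)
step 1: project along y, AND mask (25/36) → |grid| = 150
step 2: project along z, AND mask (24/36) → |grid| = 100

100 voxels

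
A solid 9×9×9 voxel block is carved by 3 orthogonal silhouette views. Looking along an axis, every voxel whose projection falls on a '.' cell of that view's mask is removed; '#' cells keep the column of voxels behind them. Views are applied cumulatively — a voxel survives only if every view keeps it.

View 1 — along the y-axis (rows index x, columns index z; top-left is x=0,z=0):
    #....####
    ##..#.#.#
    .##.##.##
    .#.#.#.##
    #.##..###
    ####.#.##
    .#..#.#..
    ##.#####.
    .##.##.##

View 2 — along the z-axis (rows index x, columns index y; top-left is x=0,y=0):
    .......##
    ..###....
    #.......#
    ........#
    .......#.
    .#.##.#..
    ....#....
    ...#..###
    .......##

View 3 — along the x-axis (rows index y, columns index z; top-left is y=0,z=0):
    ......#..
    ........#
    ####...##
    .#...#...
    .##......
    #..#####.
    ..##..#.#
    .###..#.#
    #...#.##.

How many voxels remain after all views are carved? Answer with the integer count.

42 voxels

full grid |V| = 729
  1. axis=1 (XZ plane), |mask|=50  ⇒  voxels=450
  2. axis=2 (XY plane), |mask|=20  ⇒  voxels=119
  3. axis=0 (YZ plane), |mask|=31  ⇒  voxels=42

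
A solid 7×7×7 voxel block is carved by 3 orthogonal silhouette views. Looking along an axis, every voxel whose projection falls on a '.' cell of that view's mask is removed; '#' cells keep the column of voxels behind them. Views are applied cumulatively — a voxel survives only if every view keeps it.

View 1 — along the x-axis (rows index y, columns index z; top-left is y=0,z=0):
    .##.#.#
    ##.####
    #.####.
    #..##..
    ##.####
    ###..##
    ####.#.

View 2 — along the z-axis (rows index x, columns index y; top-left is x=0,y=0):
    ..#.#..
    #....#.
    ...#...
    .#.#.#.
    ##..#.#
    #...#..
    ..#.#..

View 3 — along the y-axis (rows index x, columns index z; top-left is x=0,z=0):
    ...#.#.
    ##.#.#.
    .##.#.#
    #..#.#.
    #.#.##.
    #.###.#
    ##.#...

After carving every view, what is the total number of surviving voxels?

voxel count = 39

before carving: 343 voxels (7×7×7)
  1. axis=0 (YZ plane), |mask|=34  ⇒  voxels=238
  2. axis=2 (XY plane), |mask|=16  ⇒  voxels=79
  3. axis=1 (XZ plane), |mask|=25  ⇒  voxels=39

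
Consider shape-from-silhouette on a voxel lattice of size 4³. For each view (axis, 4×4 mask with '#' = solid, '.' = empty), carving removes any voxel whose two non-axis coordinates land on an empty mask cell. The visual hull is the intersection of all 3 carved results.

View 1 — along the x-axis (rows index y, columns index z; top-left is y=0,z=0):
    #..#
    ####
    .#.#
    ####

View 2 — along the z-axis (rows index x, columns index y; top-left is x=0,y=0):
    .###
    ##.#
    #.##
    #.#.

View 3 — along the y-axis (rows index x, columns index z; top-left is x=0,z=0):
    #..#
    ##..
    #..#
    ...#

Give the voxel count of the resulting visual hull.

full grid |V| = 64
V1 x: intersect with YZ mask (12 set) -- 48 left
V2 z: intersect with XY mask (11 set) -- 32 left
V3 y: intersect with XZ mask (7 set) -- 17 left

voxel count = 17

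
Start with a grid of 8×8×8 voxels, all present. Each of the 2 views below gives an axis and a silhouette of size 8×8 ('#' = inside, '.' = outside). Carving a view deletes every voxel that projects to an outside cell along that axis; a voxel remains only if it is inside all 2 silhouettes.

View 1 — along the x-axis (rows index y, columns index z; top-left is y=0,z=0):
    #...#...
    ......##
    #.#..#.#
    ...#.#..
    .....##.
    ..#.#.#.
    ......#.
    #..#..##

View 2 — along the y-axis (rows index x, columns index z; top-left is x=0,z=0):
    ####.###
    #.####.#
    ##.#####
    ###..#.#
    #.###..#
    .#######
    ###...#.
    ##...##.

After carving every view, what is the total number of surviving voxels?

initial block: 8^3 = 512
step 1: project along x, AND mask (20/64) → |grid| = 160
step 2: project along y, AND mask (45/64) → |grid| = 112

remaining voxels: 112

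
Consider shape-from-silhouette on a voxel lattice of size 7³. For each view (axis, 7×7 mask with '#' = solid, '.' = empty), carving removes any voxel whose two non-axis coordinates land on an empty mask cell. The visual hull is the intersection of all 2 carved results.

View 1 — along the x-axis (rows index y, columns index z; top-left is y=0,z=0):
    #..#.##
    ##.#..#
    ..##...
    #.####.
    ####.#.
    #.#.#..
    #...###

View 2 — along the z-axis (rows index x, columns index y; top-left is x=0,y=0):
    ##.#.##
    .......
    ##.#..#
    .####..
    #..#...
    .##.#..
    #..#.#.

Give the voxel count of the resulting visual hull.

before carving: 343 voxels (7×7×7)
[1] x-view keeps 27 columns → grid now 189
[2] z-view keeps 21 columns → grid now 85

voxel count = 85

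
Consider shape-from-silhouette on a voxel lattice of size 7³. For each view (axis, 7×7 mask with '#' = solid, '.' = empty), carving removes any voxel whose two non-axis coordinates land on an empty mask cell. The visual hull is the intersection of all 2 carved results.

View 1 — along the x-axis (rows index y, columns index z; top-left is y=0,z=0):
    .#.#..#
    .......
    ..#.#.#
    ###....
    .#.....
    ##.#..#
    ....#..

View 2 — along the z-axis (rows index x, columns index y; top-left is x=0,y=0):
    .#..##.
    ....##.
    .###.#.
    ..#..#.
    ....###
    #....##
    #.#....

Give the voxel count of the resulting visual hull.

|visual hull| = 47

full grid |V| = 343
after view 1 [x-axis, 15 of 49 cells solid] → remaining = 105
after view 2 [z-axis, 19 of 49 cells solid] → remaining = 47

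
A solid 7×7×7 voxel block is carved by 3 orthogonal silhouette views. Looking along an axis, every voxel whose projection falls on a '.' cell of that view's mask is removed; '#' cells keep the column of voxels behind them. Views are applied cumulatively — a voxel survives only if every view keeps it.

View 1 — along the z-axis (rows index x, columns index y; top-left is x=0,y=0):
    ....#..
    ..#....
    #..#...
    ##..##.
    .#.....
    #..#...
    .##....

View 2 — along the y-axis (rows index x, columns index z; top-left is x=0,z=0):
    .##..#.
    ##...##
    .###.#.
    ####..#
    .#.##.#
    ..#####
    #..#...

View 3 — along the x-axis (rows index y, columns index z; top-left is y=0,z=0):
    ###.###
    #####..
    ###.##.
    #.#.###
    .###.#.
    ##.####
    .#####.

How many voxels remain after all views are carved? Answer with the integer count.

|visual hull| = 40

initial block: 7^3 = 343
[1] z-view keeps 13 columns → grid now 91
[2] y-view keeps 27 columns → grid now 53
[3] x-view keeps 36 columns → grid now 40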